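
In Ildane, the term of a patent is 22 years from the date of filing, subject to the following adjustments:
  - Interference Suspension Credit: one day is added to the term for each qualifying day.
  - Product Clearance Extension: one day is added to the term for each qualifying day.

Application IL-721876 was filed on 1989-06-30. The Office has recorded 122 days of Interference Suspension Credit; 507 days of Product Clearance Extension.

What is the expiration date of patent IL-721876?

March 20, 2013

Base term: filing date + 22 years → 30 June 2011.
Interference Suspension Credit: +122 days → 30 October 2011.
Product Clearance Extension: +507 days → 20 March 2013.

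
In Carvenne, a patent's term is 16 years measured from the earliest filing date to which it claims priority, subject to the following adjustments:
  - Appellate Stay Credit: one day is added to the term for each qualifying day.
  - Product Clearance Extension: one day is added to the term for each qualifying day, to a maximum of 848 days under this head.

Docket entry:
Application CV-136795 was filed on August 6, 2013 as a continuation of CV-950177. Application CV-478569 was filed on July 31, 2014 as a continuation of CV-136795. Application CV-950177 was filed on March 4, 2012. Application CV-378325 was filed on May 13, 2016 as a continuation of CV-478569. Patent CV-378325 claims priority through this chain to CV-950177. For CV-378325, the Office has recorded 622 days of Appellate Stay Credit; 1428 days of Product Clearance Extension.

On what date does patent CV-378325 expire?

Earliest priority filing: 4 March 2012.
Base term: 4 March 2012 + 16 years → 4 March 2028.
Appellate Stay Credit: +622 days → 16 November 2029.
Product Clearance Extension: 1428 days claimed exceeds the 848-day cap, so +848 days → 13 March 2032.

March 13, 2032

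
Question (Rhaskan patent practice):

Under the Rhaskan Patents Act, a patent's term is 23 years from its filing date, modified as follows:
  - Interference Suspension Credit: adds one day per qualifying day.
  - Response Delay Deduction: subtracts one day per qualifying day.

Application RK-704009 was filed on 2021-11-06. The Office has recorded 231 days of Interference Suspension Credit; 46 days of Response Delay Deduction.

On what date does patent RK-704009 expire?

Base term: filing date + 23 years → 6 November 2044.
Interference Suspension Credit: +231 days → 25 June 2045.
Response Delay Deduction: −46 days → 10 May 2045.

2045-05-10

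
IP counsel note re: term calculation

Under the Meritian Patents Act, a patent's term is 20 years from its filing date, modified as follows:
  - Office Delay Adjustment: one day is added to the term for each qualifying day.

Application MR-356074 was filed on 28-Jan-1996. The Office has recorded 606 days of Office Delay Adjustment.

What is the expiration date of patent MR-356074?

2017-09-25

Base term: filing date + 20 years → 28 January 2016.
Office Delay Adjustment: +606 days → 25 September 2017.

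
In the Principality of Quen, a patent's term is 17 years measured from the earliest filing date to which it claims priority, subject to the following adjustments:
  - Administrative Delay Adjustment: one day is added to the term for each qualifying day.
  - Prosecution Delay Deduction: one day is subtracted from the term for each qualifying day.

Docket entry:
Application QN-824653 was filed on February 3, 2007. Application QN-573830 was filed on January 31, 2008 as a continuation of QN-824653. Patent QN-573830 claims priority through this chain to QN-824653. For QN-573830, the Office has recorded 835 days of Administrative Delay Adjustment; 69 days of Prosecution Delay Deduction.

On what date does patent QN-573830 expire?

2026-03-10

Earliest priority filing: 3 February 2007.
Base term: 3 February 2007 + 17 years → 3 February 2024.
Administrative Delay Adjustment: +835 days → 18 May 2026.
Prosecution Delay Deduction: −69 days → 10 March 2026.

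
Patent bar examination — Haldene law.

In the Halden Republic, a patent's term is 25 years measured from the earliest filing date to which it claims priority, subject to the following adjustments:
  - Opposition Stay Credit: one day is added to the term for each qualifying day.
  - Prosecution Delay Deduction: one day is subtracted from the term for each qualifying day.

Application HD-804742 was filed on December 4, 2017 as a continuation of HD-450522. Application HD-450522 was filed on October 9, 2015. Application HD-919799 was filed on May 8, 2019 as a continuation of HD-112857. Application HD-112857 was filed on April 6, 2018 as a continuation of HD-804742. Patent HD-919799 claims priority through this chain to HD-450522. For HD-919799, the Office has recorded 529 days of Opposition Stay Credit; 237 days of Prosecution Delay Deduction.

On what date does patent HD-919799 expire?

July 28, 2041

Earliest priority filing: 9 October 2015.
Base term: 9 October 2015 + 25 years → 9 October 2040.
Opposition Stay Credit: +529 days → 22 March 2042.
Prosecution Delay Deduction: −237 days → 28 July 2041.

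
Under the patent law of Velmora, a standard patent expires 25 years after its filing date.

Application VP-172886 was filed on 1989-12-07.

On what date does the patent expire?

Filing date + 25 years → 7 December 2014.

2014-12-07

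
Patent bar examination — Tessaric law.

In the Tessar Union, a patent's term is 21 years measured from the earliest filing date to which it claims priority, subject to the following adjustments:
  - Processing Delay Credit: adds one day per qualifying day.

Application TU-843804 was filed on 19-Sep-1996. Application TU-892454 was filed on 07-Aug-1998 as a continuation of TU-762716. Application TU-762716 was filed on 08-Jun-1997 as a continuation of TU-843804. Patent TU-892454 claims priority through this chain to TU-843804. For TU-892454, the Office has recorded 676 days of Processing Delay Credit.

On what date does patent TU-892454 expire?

July 27, 2019

Earliest priority filing: 19 September 1996.
Base term: 19 September 1996 + 21 years → 19 September 2017.
Processing Delay Credit: +676 days → 27 July 2019.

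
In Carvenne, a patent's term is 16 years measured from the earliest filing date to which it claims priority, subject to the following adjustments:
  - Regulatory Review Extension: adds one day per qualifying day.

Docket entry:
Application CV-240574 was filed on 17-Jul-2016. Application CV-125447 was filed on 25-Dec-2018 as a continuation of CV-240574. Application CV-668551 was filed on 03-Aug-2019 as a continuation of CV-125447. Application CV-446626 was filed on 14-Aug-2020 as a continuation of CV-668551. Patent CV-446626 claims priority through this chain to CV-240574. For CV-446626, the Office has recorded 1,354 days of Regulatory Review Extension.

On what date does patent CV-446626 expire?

April 1, 2036

Earliest priority filing: 17 July 2016.
Base term: 17 July 2016 + 16 years → 17 July 2032.
Regulatory Review Extension: +1354 days → 1 April 2036.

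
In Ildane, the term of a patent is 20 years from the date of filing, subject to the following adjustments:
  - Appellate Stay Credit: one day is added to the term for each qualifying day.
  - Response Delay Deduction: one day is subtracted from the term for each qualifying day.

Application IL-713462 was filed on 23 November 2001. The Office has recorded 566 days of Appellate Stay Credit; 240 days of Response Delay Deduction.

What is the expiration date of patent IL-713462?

Base term: filing date + 20 years → 23 November 2021.
Appellate Stay Credit: +566 days → 12 June 2023.
Response Delay Deduction: −240 days → 15 October 2022.

2022-10-15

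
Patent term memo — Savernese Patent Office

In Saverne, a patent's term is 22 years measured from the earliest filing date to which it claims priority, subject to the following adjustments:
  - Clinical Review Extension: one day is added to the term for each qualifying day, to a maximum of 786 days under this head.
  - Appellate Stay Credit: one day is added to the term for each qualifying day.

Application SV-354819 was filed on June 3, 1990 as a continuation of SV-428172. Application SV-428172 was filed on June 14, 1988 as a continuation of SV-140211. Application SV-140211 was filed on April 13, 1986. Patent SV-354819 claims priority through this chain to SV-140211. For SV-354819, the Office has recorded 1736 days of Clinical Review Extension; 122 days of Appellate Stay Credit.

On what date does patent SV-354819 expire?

October 8, 2010

Earliest priority filing: 13 April 1986.
Base term: 13 April 1986 + 22 years → 13 April 2008.
Clinical Review Extension: 1736 days claimed exceeds the 786-day cap, so +786 days → 8 June 2010.
Appellate Stay Credit: +122 days → 8 October 2010.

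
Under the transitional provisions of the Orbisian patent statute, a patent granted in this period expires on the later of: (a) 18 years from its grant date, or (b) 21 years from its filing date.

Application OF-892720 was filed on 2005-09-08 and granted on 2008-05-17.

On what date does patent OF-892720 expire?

(a) grant + 18 years → 17 May 2026.
(b) filing + 21 years → 8 September 2026.
Later of the two: 8 September 2026.

2026-09-08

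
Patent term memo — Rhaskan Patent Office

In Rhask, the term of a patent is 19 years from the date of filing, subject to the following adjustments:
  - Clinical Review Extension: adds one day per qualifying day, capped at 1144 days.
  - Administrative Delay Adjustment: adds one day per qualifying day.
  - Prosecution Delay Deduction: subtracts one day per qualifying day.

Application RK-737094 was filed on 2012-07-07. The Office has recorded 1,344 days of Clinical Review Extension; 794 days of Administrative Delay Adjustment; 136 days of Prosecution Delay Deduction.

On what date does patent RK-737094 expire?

2036-06-12

Base term: filing date + 19 years → 7 July 2031.
Clinical Review Extension: 1344 days claimed exceeds the 1144-day cap, so +1144 days → 24 August 2034.
Administrative Delay Adjustment: +794 days → 26 October 2036.
Prosecution Delay Deduction: −136 days → 12 June 2036.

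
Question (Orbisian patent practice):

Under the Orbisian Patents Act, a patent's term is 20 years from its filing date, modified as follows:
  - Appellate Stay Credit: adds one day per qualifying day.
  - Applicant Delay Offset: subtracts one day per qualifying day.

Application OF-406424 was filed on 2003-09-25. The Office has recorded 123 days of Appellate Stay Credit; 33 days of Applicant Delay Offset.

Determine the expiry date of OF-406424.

Base term: filing date + 20 years → 25 September 2023.
Appellate Stay Credit: +123 days → 26 January 2024.
Applicant Delay Offset: −33 days → 24 December 2023.

December 24, 2023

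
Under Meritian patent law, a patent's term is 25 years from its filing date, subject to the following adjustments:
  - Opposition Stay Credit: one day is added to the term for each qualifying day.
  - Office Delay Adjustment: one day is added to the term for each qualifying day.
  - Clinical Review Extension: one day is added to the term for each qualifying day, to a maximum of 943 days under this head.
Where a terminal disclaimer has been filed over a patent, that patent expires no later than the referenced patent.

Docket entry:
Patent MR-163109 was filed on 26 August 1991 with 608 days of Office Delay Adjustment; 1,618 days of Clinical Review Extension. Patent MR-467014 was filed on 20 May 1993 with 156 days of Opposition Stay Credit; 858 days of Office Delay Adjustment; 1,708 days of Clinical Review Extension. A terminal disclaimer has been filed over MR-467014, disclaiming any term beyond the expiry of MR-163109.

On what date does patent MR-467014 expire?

Natural term of MR-467014:
  Base: filing + 25 years → 20 May 2018.
  Opposition Stay Credit: +156 days → 23 October 2018.
  Office Delay Adjustment: +858 days → 27 February 2021.
  Clinical Review Extension: 1708 days claimed exceeds the 943-day cap, so +943 days → 28 September 2023.
Expiry of referenced patent MR-163109:
  Base: filing + 25 years → 26 August 2016.
  Office Delay Adjustment: +608 days → 26 April 2018.
  Clinical Review Extension: 1618 days claimed exceeds the 943-day cap, so +943 days → 24 November 2020.
Terminal disclaimer: MR-467014 expires on the earlier of 28 September 2023 and 24 November 2020.

2020-11-24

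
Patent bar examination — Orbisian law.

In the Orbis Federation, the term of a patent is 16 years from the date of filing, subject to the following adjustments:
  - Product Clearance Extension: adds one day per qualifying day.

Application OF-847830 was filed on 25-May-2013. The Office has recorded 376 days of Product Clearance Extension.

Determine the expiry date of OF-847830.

Base term: filing date + 16 years → 25 May 2029.
Product Clearance Extension: +376 days → 5 June 2030.

2030-06-05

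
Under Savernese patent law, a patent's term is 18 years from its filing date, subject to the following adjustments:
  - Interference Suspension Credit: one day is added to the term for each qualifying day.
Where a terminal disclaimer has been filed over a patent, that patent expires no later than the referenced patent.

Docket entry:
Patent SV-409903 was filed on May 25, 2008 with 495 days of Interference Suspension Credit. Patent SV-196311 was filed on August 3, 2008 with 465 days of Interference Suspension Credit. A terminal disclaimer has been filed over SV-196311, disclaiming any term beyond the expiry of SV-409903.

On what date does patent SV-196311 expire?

2027-10-02

Natural term of SV-196311:
  Base: filing + 18 years → 3 August 2026.
  Interference Suspension Credit: +465 days → 11 November 2027.
Expiry of referenced patent SV-409903:
  Base: filing + 18 years → 25 May 2026.
  Interference Suspension Credit: +495 days → 2 October 2027.
Terminal disclaimer: SV-196311 expires on the earlier of 11 November 2027 and 2 October 2027.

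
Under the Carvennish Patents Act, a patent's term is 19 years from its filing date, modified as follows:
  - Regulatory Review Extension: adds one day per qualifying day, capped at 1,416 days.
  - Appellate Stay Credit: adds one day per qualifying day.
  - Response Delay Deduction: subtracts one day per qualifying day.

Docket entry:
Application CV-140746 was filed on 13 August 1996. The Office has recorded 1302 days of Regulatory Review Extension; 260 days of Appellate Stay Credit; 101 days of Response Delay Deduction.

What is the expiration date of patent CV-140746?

Base term: filing date + 19 years → 13 August 2015.
Regulatory Review Extension: 1302 days (within the 1416-day cap) → +1302 days → 7 March 2019.
Appellate Stay Credit: +260 days → 22 November 2019.
Response Delay Deduction: −101 days → 13 August 2019.

August 13, 2019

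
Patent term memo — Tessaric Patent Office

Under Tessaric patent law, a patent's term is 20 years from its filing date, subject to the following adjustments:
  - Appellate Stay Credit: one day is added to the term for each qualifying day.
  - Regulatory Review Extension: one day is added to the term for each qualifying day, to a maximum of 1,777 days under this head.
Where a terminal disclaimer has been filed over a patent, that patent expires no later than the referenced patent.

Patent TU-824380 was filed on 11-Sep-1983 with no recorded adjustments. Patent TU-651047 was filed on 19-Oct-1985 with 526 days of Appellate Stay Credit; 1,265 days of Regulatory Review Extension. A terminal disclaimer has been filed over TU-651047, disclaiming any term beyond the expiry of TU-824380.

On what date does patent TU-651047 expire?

September 11, 2003

Natural term of TU-651047:
  Base: filing + 20 years → 19 October 2005.
  Appellate Stay Credit: +526 days → 29 March 2007.
  Regulatory Review Extension: 1265 days (within the 1777-day cap) → +1265 days → 14 September 2010.
Expiry of referenced patent TU-824380:
  Base: filing + 20 years → 11 September 2003.
Terminal disclaimer: TU-651047 expires on the earlier of 14 September 2010 and 11 September 2003.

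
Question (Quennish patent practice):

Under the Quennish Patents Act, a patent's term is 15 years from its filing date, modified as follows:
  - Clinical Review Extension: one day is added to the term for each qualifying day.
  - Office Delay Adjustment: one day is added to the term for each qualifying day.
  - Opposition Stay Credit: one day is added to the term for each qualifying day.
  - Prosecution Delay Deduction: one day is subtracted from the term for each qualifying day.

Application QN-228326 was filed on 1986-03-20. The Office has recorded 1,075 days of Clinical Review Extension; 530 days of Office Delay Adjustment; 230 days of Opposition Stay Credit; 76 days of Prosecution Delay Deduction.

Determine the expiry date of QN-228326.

Base term: filing date + 15 years → 20 March 2001.
Clinical Review Extension: +1075 days → 28 February 2004.
Office Delay Adjustment: +530 days → 11 August 2005.
Opposition Stay Credit: +230 days → 29 March 2006.
Prosecution Delay Deduction: −76 days → 12 January 2006.

2006-01-12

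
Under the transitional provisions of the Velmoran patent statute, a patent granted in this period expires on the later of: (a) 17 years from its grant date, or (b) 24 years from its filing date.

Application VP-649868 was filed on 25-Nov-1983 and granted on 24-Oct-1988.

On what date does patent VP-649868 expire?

(a) grant + 17 years → 24 October 2005.
(b) filing + 24 years → 25 November 2007.
Later of the two: 25 November 2007.

2007-11-25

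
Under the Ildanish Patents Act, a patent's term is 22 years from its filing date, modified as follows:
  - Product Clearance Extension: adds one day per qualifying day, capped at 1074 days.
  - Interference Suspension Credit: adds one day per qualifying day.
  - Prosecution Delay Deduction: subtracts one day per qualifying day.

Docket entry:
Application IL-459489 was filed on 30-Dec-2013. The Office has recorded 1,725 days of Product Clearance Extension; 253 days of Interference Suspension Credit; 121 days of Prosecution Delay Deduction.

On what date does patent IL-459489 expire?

Base term: filing date + 22 years → 30 December 2035.
Product Clearance Extension: 1725 days claimed exceeds the 1074-day cap, so +1074 days → 8 December 2038.
Interference Suspension Credit: +253 days → 18 August 2039.
Prosecution Delay Deduction: −121 days → 19 April 2039.

2039-04-19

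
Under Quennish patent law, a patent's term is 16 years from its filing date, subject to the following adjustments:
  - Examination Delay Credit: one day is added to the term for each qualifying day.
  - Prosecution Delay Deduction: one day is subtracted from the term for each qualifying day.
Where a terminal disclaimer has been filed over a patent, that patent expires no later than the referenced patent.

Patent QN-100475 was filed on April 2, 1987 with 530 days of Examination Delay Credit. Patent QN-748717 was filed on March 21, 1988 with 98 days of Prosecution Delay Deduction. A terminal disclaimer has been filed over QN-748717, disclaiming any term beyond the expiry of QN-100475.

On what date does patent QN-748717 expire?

December 14, 2003

Natural term of QN-748717:
  Base: filing + 16 years → 21 March 2004.
  Prosecution Delay Deduction: −98 days → 14 December 2003.
Expiry of referenced patent QN-100475:
  Base: filing + 16 years → 2 April 2003.
  Examination Delay Credit: +530 days → 13 September 2004.
Terminal disclaimer: QN-748717 expires on the earlier of 14 December 2003 and 13 September 2004.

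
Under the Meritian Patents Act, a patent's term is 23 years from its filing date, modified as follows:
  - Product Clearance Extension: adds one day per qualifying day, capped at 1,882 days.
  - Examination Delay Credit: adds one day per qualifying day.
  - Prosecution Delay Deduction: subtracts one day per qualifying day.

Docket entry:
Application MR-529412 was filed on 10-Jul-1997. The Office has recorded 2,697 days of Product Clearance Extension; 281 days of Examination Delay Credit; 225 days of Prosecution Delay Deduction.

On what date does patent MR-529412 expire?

October 30, 2025

Base term: filing date + 23 years → 10 July 2020.
Product Clearance Extension: 2697 days claimed exceeds the 1882-day cap, so +1882 days → 4 September 2025.
Examination Delay Credit: +281 days → 12 June 2026.
Prosecution Delay Deduction: −225 days → 30 October 2025.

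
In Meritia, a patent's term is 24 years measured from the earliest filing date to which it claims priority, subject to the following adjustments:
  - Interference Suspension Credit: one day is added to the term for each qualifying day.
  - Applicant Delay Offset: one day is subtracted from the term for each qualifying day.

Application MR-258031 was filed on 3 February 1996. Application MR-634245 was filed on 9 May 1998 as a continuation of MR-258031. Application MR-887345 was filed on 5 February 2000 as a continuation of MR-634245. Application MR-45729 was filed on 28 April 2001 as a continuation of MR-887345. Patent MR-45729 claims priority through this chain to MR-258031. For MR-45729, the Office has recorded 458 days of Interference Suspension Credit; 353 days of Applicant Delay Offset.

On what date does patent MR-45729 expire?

2020-05-18

Earliest priority filing: 3 February 1996.
Base term: 3 February 1996 + 24 years → 3 February 2020.
Interference Suspension Credit: +458 days → 6 May 2021.
Applicant Delay Offset: −353 days → 18 May 2020.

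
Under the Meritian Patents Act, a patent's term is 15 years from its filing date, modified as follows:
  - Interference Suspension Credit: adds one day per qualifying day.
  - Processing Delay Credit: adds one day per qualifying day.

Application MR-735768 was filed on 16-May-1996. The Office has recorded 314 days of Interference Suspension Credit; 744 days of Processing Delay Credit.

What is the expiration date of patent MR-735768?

2014-04-08

Base term: filing date + 15 years → 16 May 2011.
Interference Suspension Credit: +314 days → 25 March 2012.
Processing Delay Credit: +744 days → 8 April 2014.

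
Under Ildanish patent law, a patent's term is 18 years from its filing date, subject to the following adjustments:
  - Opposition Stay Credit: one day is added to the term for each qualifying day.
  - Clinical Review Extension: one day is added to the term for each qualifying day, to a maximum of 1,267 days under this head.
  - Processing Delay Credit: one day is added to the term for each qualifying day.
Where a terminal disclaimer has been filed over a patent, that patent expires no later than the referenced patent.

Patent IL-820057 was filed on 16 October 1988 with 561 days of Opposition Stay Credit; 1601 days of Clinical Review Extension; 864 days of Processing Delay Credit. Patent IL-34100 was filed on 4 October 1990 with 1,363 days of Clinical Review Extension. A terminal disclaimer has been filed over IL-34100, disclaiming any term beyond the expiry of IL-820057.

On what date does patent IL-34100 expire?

Natural term of IL-34100:
  Base: filing + 18 years → 4 October 2008.
  Clinical Review Extension: 1363 days claimed exceeds the 1267-day cap, so +1267 days → 24 March 2012.
Expiry of referenced patent IL-820057:
  Base: filing + 18 years → 16 October 2006.
  Opposition Stay Credit: +561 days → 29 April 2008.
  Clinical Review Extension: 1601 days claimed exceeds the 1267-day cap, so +1267 days → 18 October 2011.
  Processing Delay Credit: +864 days → 28 February 2014.
Terminal disclaimer: IL-34100 expires on the earlier of 24 March 2012 and 28 February 2014.

2012-03-24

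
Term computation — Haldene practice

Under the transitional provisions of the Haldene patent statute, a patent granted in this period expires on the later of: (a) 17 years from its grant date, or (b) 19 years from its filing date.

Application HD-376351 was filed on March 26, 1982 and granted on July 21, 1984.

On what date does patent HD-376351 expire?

(a) grant + 17 years → 21 July 2001.
(b) filing + 19 years → 26 March 2001.
Later of the two: 21 July 2001.

2001-07-21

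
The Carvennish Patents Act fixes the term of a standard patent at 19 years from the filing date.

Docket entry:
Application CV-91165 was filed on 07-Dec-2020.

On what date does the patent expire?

December 7, 2039

Filing date + 19 years → 7 December 2039.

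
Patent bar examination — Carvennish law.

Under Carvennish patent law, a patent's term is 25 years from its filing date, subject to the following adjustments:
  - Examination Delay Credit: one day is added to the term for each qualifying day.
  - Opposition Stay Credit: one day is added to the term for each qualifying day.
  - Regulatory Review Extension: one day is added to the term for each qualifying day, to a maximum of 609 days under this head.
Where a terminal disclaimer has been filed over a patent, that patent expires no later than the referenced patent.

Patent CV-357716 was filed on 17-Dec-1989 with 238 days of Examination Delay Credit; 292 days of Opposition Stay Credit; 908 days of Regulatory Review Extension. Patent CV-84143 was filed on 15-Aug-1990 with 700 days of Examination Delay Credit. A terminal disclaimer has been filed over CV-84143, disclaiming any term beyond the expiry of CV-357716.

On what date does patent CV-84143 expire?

July 15, 2017

Natural term of CV-84143:
  Base: filing + 25 years → 15 August 2015.
  Examination Delay Credit: +700 days → 15 July 2017.
Expiry of referenced patent CV-357716:
  Base: filing + 25 years → 17 December 2014.
  Examination Delay Credit: +238 days → 12 August 2015.
  Opposition Stay Credit: +292 days → 30 May 2016.
  Regulatory Review Extension: 908 days claimed exceeds the 609-day cap, so +609 days → 29 January 2018.
Terminal disclaimer: CV-84143 expires on the earlier of 15 July 2017 and 29 January 2018.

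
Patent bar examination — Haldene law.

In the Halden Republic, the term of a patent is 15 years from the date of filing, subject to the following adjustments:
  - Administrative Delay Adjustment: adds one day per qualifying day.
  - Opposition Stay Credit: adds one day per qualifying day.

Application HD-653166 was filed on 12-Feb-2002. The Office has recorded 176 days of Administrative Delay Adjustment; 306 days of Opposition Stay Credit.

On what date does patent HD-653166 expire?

2018-06-09

Base term: filing date + 15 years → 12 February 2017.
Administrative Delay Adjustment: +176 days → 7 August 2017.
Opposition Stay Credit: +306 days → 9 June 2018.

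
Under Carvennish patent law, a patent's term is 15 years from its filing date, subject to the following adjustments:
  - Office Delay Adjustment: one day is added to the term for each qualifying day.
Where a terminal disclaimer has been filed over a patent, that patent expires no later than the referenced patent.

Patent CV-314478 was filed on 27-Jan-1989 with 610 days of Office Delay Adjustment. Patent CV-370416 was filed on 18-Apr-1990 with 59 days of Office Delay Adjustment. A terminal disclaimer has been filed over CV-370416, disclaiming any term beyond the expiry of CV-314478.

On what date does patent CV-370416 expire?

Natural term of CV-370416:
  Base: filing + 15 years → 18 April 2005.
  Office Delay Adjustment: +59 days → 16 June 2005.
Expiry of referenced patent CV-314478:
  Base: filing + 15 years → 27 January 2004.
  Office Delay Adjustment: +610 days → 28 September 2005.
Terminal disclaimer: CV-370416 expires on the earlier of 16 June 2005 and 28 September 2005.

June 16, 2005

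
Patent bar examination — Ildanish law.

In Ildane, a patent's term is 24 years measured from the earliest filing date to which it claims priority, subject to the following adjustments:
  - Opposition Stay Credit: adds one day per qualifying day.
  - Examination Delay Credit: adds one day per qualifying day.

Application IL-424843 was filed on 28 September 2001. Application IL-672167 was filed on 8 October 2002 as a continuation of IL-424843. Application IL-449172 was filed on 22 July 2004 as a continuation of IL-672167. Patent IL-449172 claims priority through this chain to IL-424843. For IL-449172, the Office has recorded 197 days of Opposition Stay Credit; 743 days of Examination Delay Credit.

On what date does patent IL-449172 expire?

Earliest priority filing: 28 September 2001.
Base term: 28 September 2001 + 24 years → 28 September 2025.
Opposition Stay Credit: +197 days → 13 April 2026.
Examination Delay Credit: +743 days → 25 April 2028.

2028-04-25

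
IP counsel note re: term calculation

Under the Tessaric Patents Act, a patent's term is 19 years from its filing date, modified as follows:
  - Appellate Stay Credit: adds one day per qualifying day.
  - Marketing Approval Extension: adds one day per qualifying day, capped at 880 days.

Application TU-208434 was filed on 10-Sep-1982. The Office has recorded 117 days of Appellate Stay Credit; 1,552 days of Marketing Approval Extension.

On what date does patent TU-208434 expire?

Base term: filing date + 19 years → 10 September 2001.
Appellate Stay Credit: +117 days → 5 January 2002.
Marketing Approval Extension: 1552 days claimed exceeds the 880-day cap, so +880 days → 3 June 2004.

June 3, 2004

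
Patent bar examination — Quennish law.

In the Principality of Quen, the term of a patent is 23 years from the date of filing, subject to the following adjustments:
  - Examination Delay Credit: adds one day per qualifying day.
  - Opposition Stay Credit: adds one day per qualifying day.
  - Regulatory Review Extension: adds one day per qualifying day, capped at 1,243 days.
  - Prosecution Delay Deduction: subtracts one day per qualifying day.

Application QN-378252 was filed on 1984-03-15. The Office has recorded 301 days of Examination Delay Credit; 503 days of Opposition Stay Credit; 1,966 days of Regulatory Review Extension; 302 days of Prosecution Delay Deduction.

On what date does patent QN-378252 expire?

Base term: filing date + 23 years → 15 March 2007.
Examination Delay Credit: +301 days → 10 January 2008.
Opposition Stay Credit: +503 days → 27 May 2009.
Regulatory Review Extension: 1966 days claimed exceeds the 1243-day cap, so +1243 days → 21 October 2012.
Prosecution Delay Deduction: −302 days → 24 December 2011.

2011-12-24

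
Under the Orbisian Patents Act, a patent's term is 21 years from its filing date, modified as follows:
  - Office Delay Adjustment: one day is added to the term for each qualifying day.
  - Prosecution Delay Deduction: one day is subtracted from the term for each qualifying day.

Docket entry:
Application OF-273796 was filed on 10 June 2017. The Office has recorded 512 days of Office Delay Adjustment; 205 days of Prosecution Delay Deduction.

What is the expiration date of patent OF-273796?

2039-04-13

Base term: filing date + 21 years → 10 June 2038.
Office Delay Adjustment: +512 days → 4 November 2039.
Prosecution Delay Deduction: −205 days → 13 April 2039.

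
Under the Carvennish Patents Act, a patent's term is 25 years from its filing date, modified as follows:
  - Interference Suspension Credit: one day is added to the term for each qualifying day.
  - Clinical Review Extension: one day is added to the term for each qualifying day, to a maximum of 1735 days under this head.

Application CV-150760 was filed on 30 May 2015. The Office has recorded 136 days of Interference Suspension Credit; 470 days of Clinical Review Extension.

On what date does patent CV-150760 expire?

2042-01-26

Base term: filing date + 25 years → 30 May 2040.
Interference Suspension Credit: +136 days → 13 October 2040.
Clinical Review Extension: 470 days (within the 1735-day cap) → +470 days → 26 January 2042.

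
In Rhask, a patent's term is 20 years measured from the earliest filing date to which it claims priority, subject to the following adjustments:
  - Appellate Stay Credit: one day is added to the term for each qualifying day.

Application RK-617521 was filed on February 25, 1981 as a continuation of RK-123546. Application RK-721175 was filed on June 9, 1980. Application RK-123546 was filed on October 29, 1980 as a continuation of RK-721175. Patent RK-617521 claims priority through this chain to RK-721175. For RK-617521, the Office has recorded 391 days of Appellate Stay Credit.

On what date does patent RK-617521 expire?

Earliest priority filing: 9 June 1980.
Base term: 9 June 1980 + 20 years → 9 June 2000.
Appellate Stay Credit: +391 days → 5 July 2001.

July 5, 2001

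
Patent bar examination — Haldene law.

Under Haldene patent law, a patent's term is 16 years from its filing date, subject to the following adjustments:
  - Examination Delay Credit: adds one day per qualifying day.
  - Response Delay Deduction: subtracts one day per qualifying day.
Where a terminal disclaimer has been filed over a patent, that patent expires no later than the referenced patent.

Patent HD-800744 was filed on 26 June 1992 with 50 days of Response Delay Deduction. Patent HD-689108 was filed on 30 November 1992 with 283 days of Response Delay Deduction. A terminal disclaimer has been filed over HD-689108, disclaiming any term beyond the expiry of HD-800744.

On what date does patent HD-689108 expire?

Natural term of HD-689108:
  Base: filing + 16 years → 30 November 2008.
  Response Delay Deduction: −283 days → 21 February 2008.
Expiry of referenced patent HD-800744:
  Base: filing + 16 years → 26 June 2008.
  Response Delay Deduction: −50 days → 7 May 2008.
Terminal disclaimer: HD-689108 expires on the earlier of 21 February 2008 and 7 May 2008.

2008-02-21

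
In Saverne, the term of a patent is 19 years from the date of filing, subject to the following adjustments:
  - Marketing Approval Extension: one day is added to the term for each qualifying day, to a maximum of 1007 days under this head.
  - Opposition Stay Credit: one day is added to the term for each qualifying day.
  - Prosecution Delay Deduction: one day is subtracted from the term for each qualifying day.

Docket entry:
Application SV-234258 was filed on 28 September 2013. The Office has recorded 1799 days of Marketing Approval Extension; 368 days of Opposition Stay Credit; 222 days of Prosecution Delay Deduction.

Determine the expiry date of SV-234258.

Base term: filing date + 19 years → 28 September 2032.
Marketing Approval Extension: 1799 days claimed exceeds the 1007-day cap, so +1007 days → 2 July 2035.
Opposition Stay Credit: +368 days → 4 July 2036.
Prosecution Delay Deduction: −222 days → 25 November 2035.

2035-11-25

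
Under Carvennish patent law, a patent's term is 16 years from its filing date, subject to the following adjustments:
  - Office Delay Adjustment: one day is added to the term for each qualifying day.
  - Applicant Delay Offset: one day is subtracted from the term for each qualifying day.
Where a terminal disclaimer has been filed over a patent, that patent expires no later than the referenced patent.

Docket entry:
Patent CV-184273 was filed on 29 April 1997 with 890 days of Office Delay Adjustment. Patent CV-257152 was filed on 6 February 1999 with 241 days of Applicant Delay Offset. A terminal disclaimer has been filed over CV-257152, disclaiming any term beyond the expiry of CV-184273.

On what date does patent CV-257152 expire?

2014-06-10

Natural term of CV-257152:
  Base: filing + 16 years → 6 February 2015.
  Applicant Delay Offset: −241 days → 10 June 2014.
Expiry of referenced patent CV-184273:
  Base: filing + 16 years → 29 April 2013.
  Office Delay Adjustment: +890 days → 6 October 2015.
Terminal disclaimer: CV-257152 expires on the earlier of 10 June 2014 and 6 October 2015.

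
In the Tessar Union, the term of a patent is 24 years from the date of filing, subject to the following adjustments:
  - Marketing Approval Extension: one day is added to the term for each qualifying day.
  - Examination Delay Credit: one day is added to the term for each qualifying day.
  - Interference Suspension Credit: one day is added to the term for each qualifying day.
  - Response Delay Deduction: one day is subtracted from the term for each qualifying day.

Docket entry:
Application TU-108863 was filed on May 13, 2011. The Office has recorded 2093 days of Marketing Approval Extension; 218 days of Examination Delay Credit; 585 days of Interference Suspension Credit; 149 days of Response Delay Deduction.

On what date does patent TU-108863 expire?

Base term: filing date + 24 years → 13 May 2035.
Marketing Approval Extension: +2093 days → 3 February 2041.
Examination Delay Credit: +218 days → 9 September 2041.
Interference Suspension Credit: +585 days → 17 April 2043.
Response Delay Deduction: −149 days → 19 November 2042.

2042-11-19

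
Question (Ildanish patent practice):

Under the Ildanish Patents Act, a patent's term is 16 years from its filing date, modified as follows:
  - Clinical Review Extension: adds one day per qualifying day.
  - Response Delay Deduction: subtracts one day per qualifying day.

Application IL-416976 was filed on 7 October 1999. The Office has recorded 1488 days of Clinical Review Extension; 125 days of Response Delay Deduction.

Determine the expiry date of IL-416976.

Base term: filing date + 16 years → 7 October 2015.
Clinical Review Extension: +1488 days → 3 November 2019.
Response Delay Deduction: −125 days → 1 July 2019.

July 1, 2019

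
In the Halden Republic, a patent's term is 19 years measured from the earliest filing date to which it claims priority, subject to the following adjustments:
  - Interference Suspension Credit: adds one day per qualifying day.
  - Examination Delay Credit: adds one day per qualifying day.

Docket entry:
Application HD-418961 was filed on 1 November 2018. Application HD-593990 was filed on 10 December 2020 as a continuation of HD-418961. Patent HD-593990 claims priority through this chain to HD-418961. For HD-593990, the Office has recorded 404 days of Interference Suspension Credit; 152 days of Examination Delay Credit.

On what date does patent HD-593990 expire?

May 11, 2039

Earliest priority filing: 1 November 2018.
Base term: 1 November 2018 + 19 years → 1 November 2037.
Interference Suspension Credit: +404 days → 10 December 2038.
Examination Delay Credit: +152 days → 11 May 2039.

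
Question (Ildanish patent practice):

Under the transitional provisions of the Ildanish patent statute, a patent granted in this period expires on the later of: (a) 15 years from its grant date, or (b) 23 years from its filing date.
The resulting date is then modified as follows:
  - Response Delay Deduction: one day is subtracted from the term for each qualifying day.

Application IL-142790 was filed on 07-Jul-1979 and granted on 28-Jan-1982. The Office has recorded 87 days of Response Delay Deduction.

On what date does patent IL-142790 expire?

(a) grant + 15 years → 28 January 1997.
(b) filing + 23 years → 7 July 2002.
Later of the two: 7 July 2002.
Response Delay Deduction: −87 days → 11 April 2002.

April 11, 2002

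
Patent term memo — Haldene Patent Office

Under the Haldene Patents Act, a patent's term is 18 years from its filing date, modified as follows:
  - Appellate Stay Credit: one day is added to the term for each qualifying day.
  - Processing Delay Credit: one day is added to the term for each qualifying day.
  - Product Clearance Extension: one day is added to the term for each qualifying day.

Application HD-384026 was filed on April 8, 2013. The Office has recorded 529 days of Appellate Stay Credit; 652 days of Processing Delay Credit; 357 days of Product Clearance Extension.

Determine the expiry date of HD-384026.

June 24, 2035

Base term: filing date + 18 years → 8 April 2031.
Appellate Stay Credit: +529 days → 18 September 2032.
Processing Delay Credit: +652 days → 2 July 2034.
Product Clearance Extension: +357 days → 24 June 2035.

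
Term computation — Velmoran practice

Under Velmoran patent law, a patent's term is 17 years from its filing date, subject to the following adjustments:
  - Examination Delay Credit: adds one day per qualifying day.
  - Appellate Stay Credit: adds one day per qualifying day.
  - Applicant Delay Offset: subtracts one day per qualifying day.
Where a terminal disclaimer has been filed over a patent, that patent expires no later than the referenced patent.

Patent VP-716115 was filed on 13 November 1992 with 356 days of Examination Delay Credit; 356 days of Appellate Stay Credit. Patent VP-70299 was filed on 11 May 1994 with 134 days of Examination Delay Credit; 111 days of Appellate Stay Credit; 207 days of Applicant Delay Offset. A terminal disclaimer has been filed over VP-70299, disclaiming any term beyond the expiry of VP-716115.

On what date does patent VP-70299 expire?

Natural term of VP-70299:
  Base: filing + 17 years → 11 May 2011.
  Examination Delay Credit: +134 days → 22 September 2011.
  Appellate Stay Credit: +111 days → 11 January 2012.
  Applicant Delay Offset: −207 days → 18 June 2011.
Expiry of referenced patent VP-716115:
  Base: filing + 17 years → 13 November 2009.
  Examination Delay Credit: +356 days → 4 November 2010.
  Appellate Stay Credit: +356 days → 26 October 2011.
Terminal disclaimer: VP-70299 expires on the earlier of 18 June 2011 and 26 October 2011.

2011-06-18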